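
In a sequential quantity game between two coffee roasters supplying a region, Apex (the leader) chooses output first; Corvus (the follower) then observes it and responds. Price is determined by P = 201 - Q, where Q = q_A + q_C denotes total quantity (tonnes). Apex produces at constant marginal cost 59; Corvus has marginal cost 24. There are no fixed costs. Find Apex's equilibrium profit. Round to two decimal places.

1431.13

Solve by backward induction. Given q_A, the follower Corvus maximises π_C = (201 - q_A - q_C)q_C - 24q_C.
Setting the follower's marginal profit to zero, 177 - q_A - 2q_C = 0, i.e. q_C = (177 - q_A)/2.
Apex substitutes q_C(q_A) into its own profit: π_A = q_A(201 - q_A - (177 - q_A)/2) - 59q_A = (225/2 - (1/2)q_A)q_A - 59q_A.
The leader's first-order condition 107/2 - q_A = 0 yields q_A = 107/2.
Then q_C = (177 - 107/2)/2 = 247/4.
Price P = 201 - 461/4 = 343/4.
Apex's profit: (343/4 - 59)·(107/2) = 1431.1250.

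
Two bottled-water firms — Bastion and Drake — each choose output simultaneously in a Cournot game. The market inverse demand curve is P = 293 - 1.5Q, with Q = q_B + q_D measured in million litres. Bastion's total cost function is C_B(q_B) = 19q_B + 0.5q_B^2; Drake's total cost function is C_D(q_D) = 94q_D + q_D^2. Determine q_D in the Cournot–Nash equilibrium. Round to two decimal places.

21.69

Bastion's profit: π_B = (293 - 1.5Q)q_B - (19q_B + (1/2)q_B²). Setting ∂π_B/∂q_B = 0: 274 - 4q_B - (3/2)(q_D) = 0.
Drake's profit: π_D = (293 - 1.5Q)q_D - (94q_D + q_D²). Setting ∂π_D/∂q_D = 0: 199 - 5q_D - (3/2)(q_B) = 0.
So q_B = (274 - (3/2)q_D)/4 and q_D = (199 - (3/2)q_B)/5.
Substituting one into the other gives q_B = 60.3662 and q_D = 1540/71.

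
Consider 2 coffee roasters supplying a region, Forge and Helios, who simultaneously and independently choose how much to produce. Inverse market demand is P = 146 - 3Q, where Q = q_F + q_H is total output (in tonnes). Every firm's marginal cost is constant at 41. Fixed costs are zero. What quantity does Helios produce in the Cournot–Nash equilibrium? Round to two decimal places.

11.67

Each firm earns π_i = (146 - 3Q)q_i - 41q_i.
First-order condition (treating rivals' output as given): 105 - 6q_i - 3q_j = 0.
With identical firms every q_j equals q_i, so q_j = q_i and 105 = 9q_i, giving q_i = 35/3.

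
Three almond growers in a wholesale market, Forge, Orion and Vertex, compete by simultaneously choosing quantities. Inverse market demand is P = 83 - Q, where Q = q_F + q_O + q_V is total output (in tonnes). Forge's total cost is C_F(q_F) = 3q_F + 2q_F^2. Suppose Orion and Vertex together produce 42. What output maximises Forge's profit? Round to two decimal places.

6.33

With rivals' combined output fixed at 42, Forge's profit is π_F = (83 - 42 - q_F)q_F - (3q_F + 2q_F²) = (41 - q_F)q_F - (3q_F + 2q_F²).
∂π_F/∂q_F = 38 - 6q_F = 0, so q_F = 19/3.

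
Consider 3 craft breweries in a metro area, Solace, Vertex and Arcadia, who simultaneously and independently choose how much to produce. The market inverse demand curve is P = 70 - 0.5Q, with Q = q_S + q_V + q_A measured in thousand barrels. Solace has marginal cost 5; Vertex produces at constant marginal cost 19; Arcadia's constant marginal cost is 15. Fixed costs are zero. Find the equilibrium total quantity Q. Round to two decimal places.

85.50

Solace's profit: π_S = (70 - 0.5Q)q_S - (5q_S). Setting ∂π_S/∂q_S = 0: 65 - q_S - (1/2)(q_V + q_A) = 0.
Vertex's first-order condition: 51 - q_V - (1/2)(q_S + q_A) = 0.
Arcadia's first-order condition: 55 - q_A - (1/2)(q_S + q_V) = 0.
Adding the 3 first-order conditions: 171 − 2Q = 0, so Q = 171/2.
Back-substituting: q_S = (65 − 171/4)/(1/2) = 89/2, q_V = (51 − 171/4)/(1/2) = 33/2, q_A = (55 − 171/4)/(1/2) = 49/2.
Total output Q = 89/2 + 33/2 + 49/2 = 171/2.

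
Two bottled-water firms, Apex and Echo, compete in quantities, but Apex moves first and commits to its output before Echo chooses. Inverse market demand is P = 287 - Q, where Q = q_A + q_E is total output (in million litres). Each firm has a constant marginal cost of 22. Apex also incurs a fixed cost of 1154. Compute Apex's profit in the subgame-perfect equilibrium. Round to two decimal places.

Solve by backward induction. Given q_A, the follower Echo maximises π_E = (287 - q_A - q_E)q_E - 22q_E.
Follower FOC: 265 - q_A - 2q_E = 0, so q_E(q_A) = (265 - q_A)/2.
Apex substitutes q_E(q_A) into its own profit: π_A = q_A(287 - q_A - (265 - q_A)/2) - 22q_A = (309/2 - (1/2)q_A)q_A - 22q_A.
The leader's first-order condition 265/2 - q_A = 0 yields q_A = 265/2.
Then q_E = (265 - 265/2)/2 = 265/4.
Price P = 287 - 795/4 = 353/4.
Apex's profit: (353/4 - 22)·(265/2) - 1154 = 7624.1250.

7624.13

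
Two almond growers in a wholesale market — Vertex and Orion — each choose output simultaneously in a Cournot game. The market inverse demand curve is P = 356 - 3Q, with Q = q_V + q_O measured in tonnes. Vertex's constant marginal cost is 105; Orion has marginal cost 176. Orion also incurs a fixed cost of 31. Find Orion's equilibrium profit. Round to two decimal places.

Vertex's profit: π_V = (356 - 3Q)q_V - (105q_V). Setting ∂π_V/∂q_V = 0: 251 - 6q_V - 3(q_O) = 0.
Orion's profit: π_O = (356 - 3Q)q_O - (176q_O). Setting ∂π_O/∂q_O = 0: 180 - 6q_O - 3(q_V) = 0.
Rearranging gives the reaction functions q_V = (251 - 3q_O)/6 and q_O = (180 - 3q_V)/6.
Substituting one into the other gives q_V = 322/9 and q_O = 109/9.
Price P = 356 - 3·(431/9) = 637/3.
Orion's profit: (637/3 - 176)·(109/9) - 31 = 409.0370.

409.04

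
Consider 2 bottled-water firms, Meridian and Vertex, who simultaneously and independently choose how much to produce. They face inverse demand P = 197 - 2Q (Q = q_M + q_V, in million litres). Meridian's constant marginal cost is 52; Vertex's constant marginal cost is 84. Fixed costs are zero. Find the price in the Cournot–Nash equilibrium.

111

Meridian's profit: π_M = (197 - 2Q)q_M - (52q_M). Setting ∂π_M/∂q_M = 0: 145 - 4q_M - 2(q_V) = 0.
Vertex's profit: π_V = (197 - 2Q)q_V - (84q_V). Setting ∂π_V/∂q_V = 0: 113 - 4q_V - 2(q_M) = 0.
Rearranging gives the reaction functions q_M = (145 - 2q_V)/4 and q_V = (113 - 2q_M)/4.
Solving the pair: q_M = 59/2, q_V = 27/2.
Total output Q = 43, so price P = 197 - 2·43 = 111.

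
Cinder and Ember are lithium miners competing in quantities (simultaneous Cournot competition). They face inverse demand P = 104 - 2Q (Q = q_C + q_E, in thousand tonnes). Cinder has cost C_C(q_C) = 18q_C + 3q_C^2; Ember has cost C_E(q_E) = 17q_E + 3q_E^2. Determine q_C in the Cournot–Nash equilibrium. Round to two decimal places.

Cinder's profit: π_C = (104 - 2Q)q_C - (18q_C + 3q_C²). Setting ∂π_C/∂q_C = 0: 86 - 10q_C - 2(q_E) = 0.
Ember's first-order condition: 87 - 10q_E - 2(q_C) = 0.
Best responses: q_C = (86 - 2q_E)/10, q_E = (87 - 2q_C)/10.
Substituting one into the other gives q_C = 343/48 and q_E = 349/48.

7.15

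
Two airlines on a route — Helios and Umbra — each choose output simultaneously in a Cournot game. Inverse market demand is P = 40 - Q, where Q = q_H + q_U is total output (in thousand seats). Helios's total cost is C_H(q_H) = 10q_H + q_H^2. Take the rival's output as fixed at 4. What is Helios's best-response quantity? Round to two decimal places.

With the rival's output fixed at 4, Helios's profit is π_H = (40 - 4 - q_H)q_H - (10q_H + q_H²) = (36 - q_H)q_H - (10q_H + q_H²).
∂π_H/∂q_H = 26 - 4q_H = 0, so q_H = 13/2.

6.50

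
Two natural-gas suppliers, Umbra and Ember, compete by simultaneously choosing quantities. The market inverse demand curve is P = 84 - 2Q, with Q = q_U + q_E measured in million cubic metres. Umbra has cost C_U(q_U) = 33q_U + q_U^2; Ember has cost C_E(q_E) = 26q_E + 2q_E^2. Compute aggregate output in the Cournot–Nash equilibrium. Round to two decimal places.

Umbra's profit: π_U = (84 - 2Q)q_U - (33q_U + q_U²). Setting ∂π_U/∂q_U = 0: 51 - 6q_U - 2(q_E) = 0.
Ember's profit: π_E = (84 - 2Q)q_E - (26q_E + 2q_E²). Setting ∂π_E/∂q_E = 0: 58 - 8q_E - 2(q_U) = 0.
So q_U = (51 - 2q_E)/6 and q_E = (58 - 2q_U)/8.
Solving the pair: q_U = 73/11, q_E = 123/22.
Total output Q = 73/11 + 123/22 = 269/22.

12.23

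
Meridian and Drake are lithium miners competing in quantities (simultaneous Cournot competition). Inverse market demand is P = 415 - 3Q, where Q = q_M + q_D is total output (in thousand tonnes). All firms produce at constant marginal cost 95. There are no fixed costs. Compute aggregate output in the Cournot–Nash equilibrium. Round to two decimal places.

Each firm earns π_i = (415 - 3Q)q_i - 95q_i.
First-order condition (treating rivals' output as given): 320 - 6q_i - 3q_j = 0.
With identical firms every q_j equals q_i, so q_j = q_i and 320 = 9q_i, giving q_i = 320/9.
Total output Q = 320/9 + 320/9 = 640/9.

71.11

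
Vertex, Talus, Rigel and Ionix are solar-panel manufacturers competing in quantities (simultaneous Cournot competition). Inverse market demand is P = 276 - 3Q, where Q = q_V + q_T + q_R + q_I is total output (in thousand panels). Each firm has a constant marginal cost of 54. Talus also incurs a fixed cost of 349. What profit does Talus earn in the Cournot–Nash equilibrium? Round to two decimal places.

308.12

A representative firm's profit is π_i = q_i(276 - 3Q) - 54q_i.
Setting ∂π_i/∂q_i = 0 with rivals' quantities fixed: 222 - 6q_i - 3·Σ_{j≠i} q_j = 0.
By symmetry each firm produces the same amount; substituting Σ_{j≠i} q_j = 3q_i yields q_i = 222/15 = 74/5.
Price P = 276 - 3·(296/5) = 492/5.
Talus's profit: (492/5 - 54)·(74/5) - 349 = 308.1200.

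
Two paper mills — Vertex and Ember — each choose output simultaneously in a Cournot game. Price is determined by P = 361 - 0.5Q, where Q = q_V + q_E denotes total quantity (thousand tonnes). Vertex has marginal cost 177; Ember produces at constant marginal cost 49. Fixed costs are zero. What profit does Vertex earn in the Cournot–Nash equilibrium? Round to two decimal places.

696.89

Vertex's profit: π_V = (361 - 0.5Q)q_V - (177q_V). Setting ∂π_V/∂q_V = 0: 184 - q_V - (1/2)(q_E) = 0.
Ember's profit: π_E = (361 - 0.5Q)q_E - (49q_E). Setting ∂π_E/∂q_E = 0: 312 - q_E - (1/2)(q_V) = 0.
Rearranging gives the reaction functions q_V = (184 - (1/2)q_E) and q_E = (312 - (1/2)q_V).
Substituting one into the other gives q_V = 112/3 and q_E = 880/3.
Price P = 361 - (1/2)·(992/3) = 587/3.
Vertex's profit: (587/3 - 177)·(112/3) = 696.8889.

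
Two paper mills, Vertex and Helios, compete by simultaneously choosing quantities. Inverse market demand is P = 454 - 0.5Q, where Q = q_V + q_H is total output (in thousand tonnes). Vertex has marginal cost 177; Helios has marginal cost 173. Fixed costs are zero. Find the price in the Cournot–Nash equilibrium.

Vertex's profit: π_V = (454 - 0.5Q)q_V - (177q_V). Setting ∂π_V/∂q_V = 0: 277 - q_V - (1/2)(q_H) = 0.
Helios's profit: π_H = (454 - 0.5Q)q_H - (173q_H). Setting ∂π_H/∂q_H = 0: 281 - q_H - (1/2)(q_V) = 0.
Best responses: q_V = (277 - (1/2)q_H), q_H = (281 - (1/2)q_V).
Solving the pair: q_V = 182, q_H = 190.
Total output Q = 372, so price P = 454 - (1/2)·372 = 268.

268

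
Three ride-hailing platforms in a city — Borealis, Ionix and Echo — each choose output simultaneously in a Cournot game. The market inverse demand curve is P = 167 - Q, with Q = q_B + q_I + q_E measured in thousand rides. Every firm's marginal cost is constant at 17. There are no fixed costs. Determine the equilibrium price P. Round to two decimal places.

54.50

Each firm earns π_i = (167 - Q)q_i - 17q_i.
First-order condition (treating rivals' output as given): 150 - 2q_i - Σ_{j≠i} q_j = 0.
By symmetry each firm produces the same amount; substituting Σ_{j≠i} q_j = 2q_i yields q_i = 150/4 = 75/2.
Total output Q = 225/2, so price P = 167 - 225/2 = 109/2.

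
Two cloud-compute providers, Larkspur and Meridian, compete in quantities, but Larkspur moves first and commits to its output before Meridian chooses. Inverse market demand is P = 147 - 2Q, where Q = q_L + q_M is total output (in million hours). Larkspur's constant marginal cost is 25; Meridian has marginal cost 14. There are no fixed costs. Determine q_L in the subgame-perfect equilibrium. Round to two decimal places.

27.75

Solve by backward induction. Given q_L, the follower Meridian maximises π_M = (147 - 2q_L - 2q_M)q_M - 14q_M.
Setting the follower's marginal profit to zero, 133 - 2q_L - 4q_M = 0, i.e. q_M = (133 - 2q_L)/4.
The leader anticipates this reaction. Substituting into P = 147 - 2Q gives P = 161/2 - q_L, so π_L = (161/2 - q_L)q_L - 25q_L.
The leader's first-order condition 111/2 - 2q_L = 0 yields q_L = 111/4.
Then q_M = (133 - 2·(111/4))/4 = 155/8.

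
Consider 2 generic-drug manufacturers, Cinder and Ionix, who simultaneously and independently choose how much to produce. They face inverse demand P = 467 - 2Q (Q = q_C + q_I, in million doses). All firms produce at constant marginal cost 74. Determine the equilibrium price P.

A representative firm's profit is π_i = q_i(467 - 2Q) - 74q_i.
First-order condition (treating rivals' output as given): 393 - 4q_i - 2q_j = 0.
By symmetry each firm produces the same amount; substituting q_j = q_i yields q_i = 393/6 = 131/2.
Total output Q = 131, so price P = 467 - 2·131 = 205.

205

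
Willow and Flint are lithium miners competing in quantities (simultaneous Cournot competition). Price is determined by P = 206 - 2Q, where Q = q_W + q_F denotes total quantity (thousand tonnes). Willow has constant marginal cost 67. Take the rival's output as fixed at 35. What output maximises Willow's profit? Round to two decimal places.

With the rival's output fixed at 35, Willow's profit is π_W = (206 - 2·35 - 2q_W)q_W - (67q_W) = (136 - 2q_W)q_W - (67q_W).
∂π_W/∂q_W = 69 - 4q_W = 0, so q_W = 69/4.

17.25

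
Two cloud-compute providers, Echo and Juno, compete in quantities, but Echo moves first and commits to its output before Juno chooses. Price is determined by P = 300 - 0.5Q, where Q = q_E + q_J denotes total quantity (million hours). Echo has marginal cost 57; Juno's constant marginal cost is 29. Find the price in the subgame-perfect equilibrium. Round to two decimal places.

The follower Juno best-responds to any q_E: π_J = (300 - 0.5Q)q_J - 29q_J.
Follower FOC: 271 - (1/2)q_E - q_J = 0, so q_J(q_E) = (271 - (1/2)q_E).
Echo substitutes q_J(q_E) into its own profit: π_E = q_E(300 - (1/2)q_E - (271 - (1/2)q_E)/2) - 57q_E = (329/2 - (1/4)q_E)q_E - 57q_E.
The leader's first-order condition 215/2 - (1/2)q_E = 0 yields q_E = 215.
Then q_J = (271 - (1/2)·215) = 327/2.
Total output Q = 757/2, so price P = 300 - (1/2)·(757/2) = 443/4.

110.75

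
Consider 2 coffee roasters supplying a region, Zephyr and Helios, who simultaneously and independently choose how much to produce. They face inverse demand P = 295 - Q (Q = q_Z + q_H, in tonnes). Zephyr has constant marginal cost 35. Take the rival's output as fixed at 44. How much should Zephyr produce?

108

With the rival's output fixed at 44, Zephyr's profit is π_Z = (295 - 44 - q_Z)q_Z - (35q_Z) = (251 - q_Z)q_Z - (35q_Z).
∂π_Z/∂q_Z = 216 - 2q_Z = 0, so q_Z = 108.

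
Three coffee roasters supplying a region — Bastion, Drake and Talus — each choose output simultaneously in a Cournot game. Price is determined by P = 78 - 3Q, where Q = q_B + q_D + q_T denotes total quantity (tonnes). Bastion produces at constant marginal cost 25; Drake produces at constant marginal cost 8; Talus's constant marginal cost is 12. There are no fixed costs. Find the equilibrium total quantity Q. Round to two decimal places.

Bastion's profit: π_B = (78 - 3Q)q_B - (25q_B). Setting ∂π_B/∂q_B = 0: 53 - 6q_B - 3(q_D + q_T) = 0.
Drake's first-order condition: 70 - 6q_D - 3(q_B + q_T) = 0.
Talus's first-order condition: 66 - 6q_T - 3(q_B + q_D) = 0.
Summing all 3 equations gives 189 − 12Q = 0, hence Q = 63/4.
Back-substituting: q_B = (53 − 189/4)/3 = 23/12, q_D = (70 − 189/4)/3 = 91/12, q_T = (66 − 189/4)/3 = 25/4.
Total output Q = 23/12 + 91/12 + 25/4 = 63/4.

15.75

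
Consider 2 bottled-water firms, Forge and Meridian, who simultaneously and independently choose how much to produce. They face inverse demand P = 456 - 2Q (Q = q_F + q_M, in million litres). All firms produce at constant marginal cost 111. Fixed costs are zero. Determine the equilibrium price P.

226

Each firm earns π_i = (456 - 2Q)q_i - 111q_i.
First-order condition (treating rivals' output as given): 345 - 4q_i - 2q_j = 0.
By symmetry each firm produces the same amount; substituting q_j = q_i yields q_i = 345/6 = 115/2.
Total output Q = 115, so price P = 456 - 2·115 = 226.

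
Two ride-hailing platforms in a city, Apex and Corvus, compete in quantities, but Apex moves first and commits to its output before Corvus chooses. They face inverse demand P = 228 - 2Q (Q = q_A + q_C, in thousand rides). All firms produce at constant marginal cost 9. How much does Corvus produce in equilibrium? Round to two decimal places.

27.38

Solve by backward induction. Given q_A, the follower Corvus maximises π_C = (228 - 2q_A - 2q_C)q_C - 9q_C.
Follower FOC: 219 - 2q_A - 4q_C = 0, so q_C(q_A) = (219 - 2q_A)/4.
Apex substitutes q_C(q_A) into its own profit: π_A = q_A(228 - 2q_A - (219 - 2q_A)/2) - 9q_A = (237/2 - q_A)q_A - 9q_A.
Maximising: ∂π_A/∂q_A = 219/2 - 2q_A = 0, giving q_A = 219/4.
Then q_C = (219 - 2·(219/4))/4 = 219/8.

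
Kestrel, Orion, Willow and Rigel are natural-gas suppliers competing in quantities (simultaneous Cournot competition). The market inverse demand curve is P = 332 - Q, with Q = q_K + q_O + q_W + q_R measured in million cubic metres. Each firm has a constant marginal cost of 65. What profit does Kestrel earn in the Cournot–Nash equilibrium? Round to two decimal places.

2851.56

A representative firm's profit is π_i = q_i(332 - Q) - 65q_i.
First-order condition (treating rivals' output as given): 267 - 2q_i - Σ_{j≠i} q_j = 0.
By symmetry each firm produces the same amount; substituting Σ_{j≠i} q_j = 3q_i yields q_i = 267/5.
Price P = 332 - 1068/5 = 592/5.
Kestrel's profit: (592/5 - 65)·(267/5) = 2851.5600.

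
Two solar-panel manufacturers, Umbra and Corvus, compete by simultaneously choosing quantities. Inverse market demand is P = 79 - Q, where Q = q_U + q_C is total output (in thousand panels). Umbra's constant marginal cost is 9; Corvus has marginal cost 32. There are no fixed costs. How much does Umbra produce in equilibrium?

Umbra's profit: π_U = (79 - Q)q_U - (9q_U). Setting ∂π_U/∂q_U = 0: 70 - 2q_U - (q_C) = 0.
Corvus's profit: π_C = (79 - Q)q_C - (32q_C). Setting ∂π_C/∂q_C = 0: 47 - 2q_C - (q_U) = 0.
So q_U = (70 - q_C)/2 and q_C = (47 - q_U)/2.
Solving the pair: q_U = 31, q_C = 8.

31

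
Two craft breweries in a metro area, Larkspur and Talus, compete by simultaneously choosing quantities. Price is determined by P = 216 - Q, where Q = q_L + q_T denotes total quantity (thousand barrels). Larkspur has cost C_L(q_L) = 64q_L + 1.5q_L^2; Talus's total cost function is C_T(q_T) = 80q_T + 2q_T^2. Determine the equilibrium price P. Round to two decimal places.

171.03

Larkspur's profit: π_L = (216 - Q)q_L - (64q_L + (3/2)q_L²). Setting ∂π_L/∂q_L = 0: 152 - 5q_L - (q_T) = 0.
Talus's profit: π_T = (216 - Q)q_T - (80q_T + 2q_T²). Setting ∂π_T/∂q_T = 0: 136 - 6q_T - (q_L) = 0.
Rearranging gives the reaction functions q_L = (152 - q_T)/5 and q_T = (136 - q_L)/6.
Substituting one into the other gives q_L = 776/29 and q_T = 528/29.
Total output Q = 1304/29, so price P = 216 - 1304/29 = 171.0345.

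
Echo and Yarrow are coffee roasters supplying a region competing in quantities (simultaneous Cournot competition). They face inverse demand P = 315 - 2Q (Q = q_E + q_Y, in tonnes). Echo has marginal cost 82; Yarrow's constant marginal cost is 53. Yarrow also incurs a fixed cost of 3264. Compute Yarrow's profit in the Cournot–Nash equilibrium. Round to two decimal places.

Echo's profit: π_E = (315 - 2Q)q_E - (82q_E). Setting ∂π_E/∂q_E = 0: 233 - 4q_E - 2(q_Y) = 0.
Yarrow's profit: π_Y = (315 - 2Q)q_Y - (53q_Y). Setting ∂π_Y/∂q_Y = 0: 262 - 4q_Y - 2(q_E) = 0.
Rearranging gives the reaction functions q_E = (233 - 2q_Y)/4 and q_Y = (262 - 2q_E)/4.
Substituting one into the other gives q_E = 34 and q_Y = 97/2.
Price P = 315 - 2·(165/2) = 150.
Yarrow's profit: (150 - 53)·(97/2) - 3264 = 1440.5000.

1440.50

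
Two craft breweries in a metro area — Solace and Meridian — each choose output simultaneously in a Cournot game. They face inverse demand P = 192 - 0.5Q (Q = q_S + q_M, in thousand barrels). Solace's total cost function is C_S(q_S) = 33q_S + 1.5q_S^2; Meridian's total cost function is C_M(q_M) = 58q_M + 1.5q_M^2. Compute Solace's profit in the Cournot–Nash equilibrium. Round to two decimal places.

Solace's profit: π_S = (192 - 0.5Q)q_S - (33q_S + (3/2)q_S²). Setting ∂π_S/∂q_S = 0: 159 - 4q_S - (1/2)(q_M) = 0.
Meridian's first-order condition: 134 - 4q_M - (1/2)(q_S) = 0.
Best responses: q_S = (159 - (1/2)q_M)/4, q_M = (134 - (1/2)q_S)/4.
Solving the pair: q_S = 36.1270, q_M = 1826/63.
Price P = 192 - (1/2)·(586/9) = 1435/9.
Solace's profit: (1435/9)·36.1270 - 33·36.1270 - (3/2)·36.1270² = 2610.3180.

2610.32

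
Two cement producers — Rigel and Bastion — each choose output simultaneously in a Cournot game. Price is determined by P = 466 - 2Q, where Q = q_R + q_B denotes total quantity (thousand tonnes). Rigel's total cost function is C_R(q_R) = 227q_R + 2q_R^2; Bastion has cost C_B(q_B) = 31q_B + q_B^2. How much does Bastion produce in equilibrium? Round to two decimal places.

68.23

Rigel's profit: π_R = (466 - 2Q)q_R - (227q_R + 2q_R²). Setting ∂π_R/∂q_R = 0: 239 - 8q_R - 2(q_B) = 0.
Bastion's profit: π_B = (466 - 2Q)q_B - (31q_B + q_B²). Setting ∂π_B/∂q_B = 0: 435 - 6q_B - 2(q_R) = 0.
Rearranging gives the reaction functions q_R = (239 - 2q_B)/8 and q_B = (435 - 2q_R)/6.
Solving the pair: q_R = 141/11, q_B = 1501/22.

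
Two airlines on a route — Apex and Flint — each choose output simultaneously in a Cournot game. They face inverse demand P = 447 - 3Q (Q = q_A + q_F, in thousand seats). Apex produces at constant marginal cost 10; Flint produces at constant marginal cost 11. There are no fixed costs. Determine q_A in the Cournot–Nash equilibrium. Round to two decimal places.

Apex's profit: π_A = (447 - 3Q)q_A - (10q_A). Setting ∂π_A/∂q_A = 0: 437 - 6q_A - 3(q_F) = 0.
Flint's profit: π_F = (447 - 3Q)q_F - (11q_F). Setting ∂π_F/∂q_F = 0: 436 - 6q_F - 3(q_A) = 0.
Rearranging gives the reaction functions q_A = (437 - 3q_F)/6 and q_F = (436 - 3q_A)/6.
Solving the pair: q_A = 146/3, q_F = 145/3.

48.67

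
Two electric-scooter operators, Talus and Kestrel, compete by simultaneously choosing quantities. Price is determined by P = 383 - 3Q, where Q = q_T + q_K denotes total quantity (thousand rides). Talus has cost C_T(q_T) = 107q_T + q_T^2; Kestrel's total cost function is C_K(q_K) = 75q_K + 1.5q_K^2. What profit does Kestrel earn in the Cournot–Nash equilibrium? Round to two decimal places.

3034.58

Talus's profit: π_T = (383 - 3Q)q_T - (107q_T + q_T²). Setting ∂π_T/∂q_T = 0: 276 - 8q_T - 3(q_K) = 0.
Kestrel's profit: π_K = (383 - 3Q)q_K - (75q_K + (3/2)q_K²). Setting ∂π_K/∂q_K = 0: 308 - 9q_K - 3(q_T) = 0.
Rearranging gives the reaction functions q_T = (276 - 3q_K)/8 and q_K = (308 - 3q_T)/9.
Solving the pair: q_T = 520/21, q_K = 1636/63.
Price P = 383 - 3·50.7302 = 230.8095.
Kestrel's profit: 230.8095·(1636/63) - 75·(1636/63) - (3/2)(1636/63)² = 3034.5760.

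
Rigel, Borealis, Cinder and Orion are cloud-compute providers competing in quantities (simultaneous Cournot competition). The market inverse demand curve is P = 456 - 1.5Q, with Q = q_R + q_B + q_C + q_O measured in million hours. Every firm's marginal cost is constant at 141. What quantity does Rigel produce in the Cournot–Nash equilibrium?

Each firm earns π_i = (456 - 1.5Q)q_i - 141q_i.
Setting ∂π_i/∂q_i = 0 with rivals' quantities fixed: 315 - 3q_i - (3/2)·Σ_{j≠i} q_j = 0.
By symmetry each firm produces the same amount; substituting Σ_{j≠i} q_j = 3q_i yields q_i = 315/(15/2) = 42.

42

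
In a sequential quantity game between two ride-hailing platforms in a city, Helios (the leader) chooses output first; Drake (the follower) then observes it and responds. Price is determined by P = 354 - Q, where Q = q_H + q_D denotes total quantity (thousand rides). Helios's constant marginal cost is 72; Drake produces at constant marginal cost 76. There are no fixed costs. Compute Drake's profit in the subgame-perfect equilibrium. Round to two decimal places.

4556.25

The follower Drake best-responds to any q_H: π_D = (354 - Q)q_D - 76q_D.
Follower FOC: 278 - q_H - 2q_D = 0, so q_D(q_H) = (278 - q_H)/2.
Helios substitutes q_D(q_H) into its own profit: π_H = q_H(354 - q_H - (278 - q_H)/2) - 72q_H = (215 - (1/2)q_H)q_H - 72q_H.
Leader FOC: 143 - q_H = 0, so q_H = 143.
Then q_D = (278 - 143)/2 = 135/2.
Price P = 354 - 421/2 = 287/2.
Drake's profit: (287/2 - 76)·(135/2) = 4556.2500.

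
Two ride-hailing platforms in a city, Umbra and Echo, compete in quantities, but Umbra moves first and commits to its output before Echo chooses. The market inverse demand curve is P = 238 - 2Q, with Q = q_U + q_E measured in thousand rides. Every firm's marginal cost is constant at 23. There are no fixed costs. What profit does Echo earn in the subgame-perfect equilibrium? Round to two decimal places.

The follower Echo best-responds to any q_U: π_E = (238 - 2Q)q_E - 23q_E.
Setting the follower's marginal profit to zero, 215 - 2q_U - 4q_E = 0, i.e. q_E = (215 - 2q_U)/4.
Umbra substitutes q_E(q_U) into its own profit: π_U = q_U(238 - 2q_U - (215 - 2q_U)/2) - 23q_U = (261/2 - q_U)q_U - 23q_U.
Leader FOC: 215/2 - 2q_U = 0, so q_U = 215/4.
Then q_E = (215 - 2·(215/4))/4 = 215/8.
Price P = 238 - 2·(645/8) = 307/4.
Echo's profit: (307/4 - 23)·(215/8) = 1444.5313.

1444.53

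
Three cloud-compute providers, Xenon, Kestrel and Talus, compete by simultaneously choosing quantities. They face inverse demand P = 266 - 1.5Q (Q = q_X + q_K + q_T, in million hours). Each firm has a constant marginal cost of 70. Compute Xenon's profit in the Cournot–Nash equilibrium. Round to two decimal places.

A representative firm's profit is π_i = q_i(266 - 1.5Q) - 70q_i.
First-order condition (treating rivals' output as given): 196 - 3q_i - (3/2)·Σ_{j≠i} q_j = 0.
By symmetry each firm produces the same amount; substituting Σ_{j≠i} q_j = 2q_i yields q_i = 196/6 = 98/3.
Price P = 266 - (3/2)·98 = 119.
Xenon's profit: (119 - 70)·(98/3) = 1600.6667.

1600.67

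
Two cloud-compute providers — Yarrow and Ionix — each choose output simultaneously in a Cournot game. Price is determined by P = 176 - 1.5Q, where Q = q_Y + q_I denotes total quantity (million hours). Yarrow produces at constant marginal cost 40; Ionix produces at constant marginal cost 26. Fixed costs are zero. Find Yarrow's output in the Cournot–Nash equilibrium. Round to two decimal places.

27.11

Yarrow's profit: π_Y = (176 - 1.5Q)q_Y - (40q_Y). Setting ∂π_Y/∂q_Y = 0: 136 - 3q_Y - (3/2)(q_I) = 0.
Ionix's first-order condition: 150 - 3q_I - (3/2)(q_Y) = 0.
So q_Y = (136 - (3/2)q_I)/3 and q_I = (150 - (3/2)q_Y)/3.
Solving the pair: q_Y = 244/9, q_I = 328/9.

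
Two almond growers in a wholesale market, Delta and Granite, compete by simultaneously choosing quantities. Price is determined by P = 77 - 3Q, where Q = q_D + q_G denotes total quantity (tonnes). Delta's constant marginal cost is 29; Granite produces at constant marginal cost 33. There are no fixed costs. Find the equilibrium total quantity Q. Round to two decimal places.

Delta's profit: π_D = (77 - 3Q)q_D - (29q_D). Setting ∂π_D/∂q_D = 0: 48 - 6q_D - 3(q_G) = 0.
Granite's first-order condition: 44 - 6q_G - 3(q_D) = 0.
Rearranging gives the reaction functions q_D = (48 - 3q_G)/6 and q_G = (44 - 3q_D)/6.
Substituting one into the other gives q_D = 52/9 and q_G = 40/9.
Total output Q = 52/9 + 40/9 = 92/9.

10.22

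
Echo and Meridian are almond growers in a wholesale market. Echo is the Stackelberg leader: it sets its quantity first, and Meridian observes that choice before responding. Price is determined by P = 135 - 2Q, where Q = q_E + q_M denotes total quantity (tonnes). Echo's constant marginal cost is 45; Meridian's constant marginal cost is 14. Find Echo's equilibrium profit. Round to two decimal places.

217.56

Solve by backward induction. Given q_E, the follower Meridian maximises π_M = (135 - 2q_E - 2q_M)q_M - 14q_M.
Setting the follower's marginal profit to zero, 121 - 2q_E - 4q_M = 0, i.e. q_M = (121 - 2q_E)/4.
Echo substitutes q_M(q_E) into its own profit: π_E = q_E(135 - 2q_E - (121 - 2q_E)/2) - 45q_E = (149/2 - q_E)q_E - 45q_E.
Leader FOC: 59/2 - 2q_E = 0, so q_E = 59/4.
Then q_M = (121 - 2·(59/4))/4 = 183/8.
Price P = 135 - 2·(301/8) = 239/4.
Echo's profit: (239/4 - 45)·(59/4) = 217.5625.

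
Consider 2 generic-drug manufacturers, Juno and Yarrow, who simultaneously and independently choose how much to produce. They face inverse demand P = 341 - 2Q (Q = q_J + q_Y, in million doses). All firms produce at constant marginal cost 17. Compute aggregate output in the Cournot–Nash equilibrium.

A representative firm's profit is π_i = q_i(341 - 2Q) - 17q_i.
First-order condition (treating rivals' output as given): 324 - 4q_i - 2q_j = 0.
With identical firms every q_j equals q_i, so q_j = q_i and 324 = 6q_i, giving q_i = 54.
Total output Q = 54 + 54 = 108.

108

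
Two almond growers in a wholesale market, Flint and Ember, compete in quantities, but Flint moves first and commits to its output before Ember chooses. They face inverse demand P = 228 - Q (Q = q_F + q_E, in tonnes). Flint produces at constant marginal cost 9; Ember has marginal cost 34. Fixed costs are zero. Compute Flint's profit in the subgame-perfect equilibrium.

The follower Ember best-responds to any q_F: π_E = (228 - Q)q_E - 34q_E.
∂π_E/∂q_E = 194 - q_F - 2q_E = 0 gives the reaction function q_E = (194 - q_F)/2.
The leader anticipates this reaction. Substituting into P = 228 - Q gives P = 131 - (1/2)q_F, so π_F = (131 - (1/2)q_F)q_F - 9q_F.
Maximising: ∂π_F/∂q_F = 122 - q_F = 0, giving q_F = 122.
Then q_E = (194 - 122)/2 = 36.
Price P = 228 - 158 = 70.
Flint's profit: (70 - 9)·122 = 7442.

7442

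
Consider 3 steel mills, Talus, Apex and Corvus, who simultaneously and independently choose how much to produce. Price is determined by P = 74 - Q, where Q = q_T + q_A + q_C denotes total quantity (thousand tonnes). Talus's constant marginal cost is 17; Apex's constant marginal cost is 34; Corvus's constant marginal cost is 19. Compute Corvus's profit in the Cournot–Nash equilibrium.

289

Talus's profit: π_T = (74 - Q)q_T - (17q_T). Setting ∂π_T/∂q_T = 0: 57 - 2q_T - (q_A + q_C) = 0.
Apex's profit: π_A = (74 - Q)q_A - (34q_A). Setting ∂π_A/∂q_A = 0: 40 - 2q_A - (q_T + q_C) = 0.
Corvus's first-order condition: 55 - 2q_C - (q_T + q_A) = 0.
Summing all 3 equations gives 152 − 4Q = 0, hence Q = 38.
Back-substituting: q_T = (57 − 38) = 19, q_A = (40 − 38) = 2, q_C = (55 − 38) = 17.
Price P = 74 - 38 = 36.
Corvus's profit: (36 - 19)·17 = 289.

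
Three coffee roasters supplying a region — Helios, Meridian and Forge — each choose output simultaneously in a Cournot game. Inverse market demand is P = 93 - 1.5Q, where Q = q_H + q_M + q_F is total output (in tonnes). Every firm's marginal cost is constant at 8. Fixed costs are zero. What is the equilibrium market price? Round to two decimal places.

Each firm earns π_i = (93 - 1.5Q)q_i - 8q_i.
Setting ∂π_i/∂q_i = 0 with rivals' quantities fixed: 85 - 3q_i - (3/2)·Σ_{j≠i} q_j = 0.
With identical firms every q_j equals q_i, so Σ_{j≠i} q_j = 2q_i and 85 = 6q_i, giving q_i = 85/6.
Total output Q = 85/2, so price P = 93 - (3/2)·(85/2) = 117/4.

29.25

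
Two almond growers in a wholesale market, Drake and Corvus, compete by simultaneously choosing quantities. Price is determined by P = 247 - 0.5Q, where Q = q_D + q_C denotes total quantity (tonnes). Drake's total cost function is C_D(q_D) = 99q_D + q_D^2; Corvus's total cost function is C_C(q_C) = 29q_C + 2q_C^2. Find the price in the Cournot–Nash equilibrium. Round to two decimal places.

Drake's profit: π_D = (247 - 0.5Q)q_D - (99q_D + q_D²). Setting ∂π_D/∂q_D = 0: 148 - 3q_D - (1/2)(q_C) = 0.
Corvus's profit: π_C = (247 - 0.5Q)q_C - (29q_C + 2q_C²). Setting ∂π_C/∂q_C = 0: 218 - 5q_C - (1/2)(q_D) = 0.
Best responses: q_D = (148 - (1/2)q_C)/3, q_C = (218 - (1/2)q_D)/5.
Solving the pair: q_D = 42.7797, q_C = 39.3220.
Total output Q = 82.1017, so price P = 247 - (1/2)·82.1017 = 205.9492.

205.95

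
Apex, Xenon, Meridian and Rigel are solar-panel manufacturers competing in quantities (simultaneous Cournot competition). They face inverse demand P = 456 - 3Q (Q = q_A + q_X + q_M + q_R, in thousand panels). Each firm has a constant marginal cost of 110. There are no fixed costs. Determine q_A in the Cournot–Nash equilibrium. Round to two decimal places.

Each firm earns π_i = (456 - 3Q)q_i - 110q_i.
First-order condition (treating rivals' output as given): 346 - 6q_i - 3·Σ_{j≠i} q_j = 0.
By symmetry each firm produces the same amount; substituting Σ_{j≠i} q_j = 3q_i yields q_i = 346/15.

23.07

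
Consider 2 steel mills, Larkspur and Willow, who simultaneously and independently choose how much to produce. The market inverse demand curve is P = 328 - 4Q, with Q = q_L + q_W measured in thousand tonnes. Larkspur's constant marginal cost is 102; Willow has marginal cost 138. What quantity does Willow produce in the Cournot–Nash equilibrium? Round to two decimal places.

Larkspur's profit: π_L = (328 - 4Q)q_L - (102q_L). Setting ∂π_L/∂q_L = 0: 226 - 8q_L - 4(q_W) = 0.
Willow's first-order condition: 190 - 8q_W - 4(q_L) = 0.
Rearranging gives the reaction functions q_L = (226 - 4q_W)/8 and q_W = (190 - 4q_L)/8.
Solving the pair: q_L = 131/6, q_W = 77/6.

12.83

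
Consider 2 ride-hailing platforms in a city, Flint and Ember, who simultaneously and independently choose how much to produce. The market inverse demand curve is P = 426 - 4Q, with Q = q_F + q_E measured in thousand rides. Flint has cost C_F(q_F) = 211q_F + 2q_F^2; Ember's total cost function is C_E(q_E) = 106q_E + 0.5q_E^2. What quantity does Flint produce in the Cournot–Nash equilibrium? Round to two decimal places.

Flint's profit: π_F = (426 - 4Q)q_F - (211q_F + 2q_F²). Setting ∂π_F/∂q_F = 0: 215 - 12q_F - 4(q_E) = 0.
Ember's first-order condition: 320 - 9q_E - 4(q_F) = 0.
Best responses: q_F = (215 - 4q_E)/12, q_E = (320 - 4q_F)/9.
Solving the pair: q_F = 655/92, q_E = 745/23.

7.12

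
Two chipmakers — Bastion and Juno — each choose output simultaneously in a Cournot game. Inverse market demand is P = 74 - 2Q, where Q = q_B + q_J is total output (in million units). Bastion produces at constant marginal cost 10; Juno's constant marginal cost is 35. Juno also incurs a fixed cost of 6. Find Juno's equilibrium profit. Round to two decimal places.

4.89

Bastion's profit: π_B = (74 - 2Q)q_B - (10q_B). Setting ∂π_B/∂q_B = 0: 64 - 4q_B - 2(q_J) = 0.
Juno's first-order condition: 39 - 4q_J - 2(q_B) = 0.
Rearranging gives the reaction functions q_B = (64 - 2q_J)/4 and q_J = (39 - 2q_B)/4.
Solving the pair: q_B = 89/6, q_J = 7/3.
Price P = 74 - 2·(103/6) = 119/3.
Juno's profit: (119/3 - 35)·(7/3) - 6 = 44/9.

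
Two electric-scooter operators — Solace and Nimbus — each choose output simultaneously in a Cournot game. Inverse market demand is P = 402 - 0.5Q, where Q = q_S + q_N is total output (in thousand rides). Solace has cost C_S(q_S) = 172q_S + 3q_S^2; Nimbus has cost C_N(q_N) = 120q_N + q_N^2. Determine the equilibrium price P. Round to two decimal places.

343.98

Solace's profit: π_S = (402 - 0.5Q)q_S - (172q_S + 3q_S²). Setting ∂π_S/∂q_S = 0: 230 - 7q_S - (1/2)(q_N) = 0.
Nimbus's profit: π_N = (402 - 0.5Q)q_N - (120q_N + q_N²). Setting ∂π_N/∂q_N = 0: 282 - 3q_N - (1/2)(q_S) = 0.
So q_S = (230 - (1/2)q_N)/7 and q_N = (282 - (1/2)q_S)/3.
Substituting one into the other gives q_S = 26.4578 and q_N = 89.5904.
Total output Q = 116.0482, so price P = 402 - (1/2)·116.0482 = 343.9759.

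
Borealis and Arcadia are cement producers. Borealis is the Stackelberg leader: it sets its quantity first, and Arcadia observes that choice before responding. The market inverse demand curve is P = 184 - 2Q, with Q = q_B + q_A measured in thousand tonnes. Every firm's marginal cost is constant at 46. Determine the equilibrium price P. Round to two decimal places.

The follower Arcadia best-responds to any q_B: π_A = (184 - 2Q)q_A - 46q_A.
∂π_A/∂q_A = 138 - 2q_B - 4q_A = 0 gives the reaction function q_A = (138 - 2q_B)/4.
Borealis substitutes q_A(q_B) into its own profit: π_B = q_B(184 - 2q_B - (138 - 2q_B)/2) - 46q_B = (115 - q_B)q_B - 46q_B.
Leader FOC: 69 - 2q_B = 0, so q_B = 69/2.
Then q_A = (138 - 2·(69/2))/4 = 69/4.
Total output Q = 207/4, so price P = 184 - 2·(207/4) = 161/2.

80.50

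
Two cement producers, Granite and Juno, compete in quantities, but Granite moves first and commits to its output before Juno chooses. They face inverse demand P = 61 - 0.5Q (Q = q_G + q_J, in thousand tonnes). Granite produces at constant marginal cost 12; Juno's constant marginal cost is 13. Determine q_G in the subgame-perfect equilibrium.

50

Solve by backward induction. Given q_G, the follower Juno maximises π_J = (61 - (1/2)q_G - (1/2)q_J)q_J - 13q_J.
∂π_J/∂q_J = 48 - (1/2)q_G - q_J = 0 gives the reaction function q_J = (48 - (1/2)q_G).
The leader anticipates this reaction. Substituting into P = 61 - 0.5Q gives P = 37 - (1/4)q_G, so π_G = (37 - (1/4)q_G)q_G - 12q_G.
Leader FOC: 25 - (1/2)q_G = 0, so q_G = 50.
Then q_J = (48 - (1/2)·50) = 23.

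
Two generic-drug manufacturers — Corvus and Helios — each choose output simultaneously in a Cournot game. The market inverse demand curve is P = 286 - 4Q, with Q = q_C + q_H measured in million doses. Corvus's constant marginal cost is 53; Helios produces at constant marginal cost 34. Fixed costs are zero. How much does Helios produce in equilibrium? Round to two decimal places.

22.58

Corvus's profit: π_C = (286 - 4Q)q_C - (53q_C). Setting ∂π_C/∂q_C = 0: 233 - 8q_C - 4(q_H) = 0.
Helios's first-order condition: 252 - 8q_H - 4(q_C) = 0.
Rearranging gives the reaction functions q_C = (233 - 4q_H)/8 and q_H = (252 - 4q_C)/8.
Substituting one into the other gives q_C = 107/6 and q_H = 271/12.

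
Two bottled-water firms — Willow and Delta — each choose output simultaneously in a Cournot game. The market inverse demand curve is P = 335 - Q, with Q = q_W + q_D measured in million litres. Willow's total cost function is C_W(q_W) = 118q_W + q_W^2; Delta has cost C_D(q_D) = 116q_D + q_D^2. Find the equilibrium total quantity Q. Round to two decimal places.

Willow's profit: π_W = (335 - Q)q_W - (118q_W + q_W²). Setting ∂π_W/∂q_W = 0: 217 - 4q_W - (q_D) = 0.
Delta's profit: π_D = (335 - Q)q_D - (116q_D + q_D²). Setting ∂π_D/∂q_D = 0: 219 - 4q_D - (q_W) = 0.
Rearranging gives the reaction functions q_W = (217 - q_D)/4 and q_D = (219 - q_W)/4.
Solving the pair: q_W = 649/15, q_D = 659/15.
Total output Q = 649/15 + 659/15 = 436/5.

87.20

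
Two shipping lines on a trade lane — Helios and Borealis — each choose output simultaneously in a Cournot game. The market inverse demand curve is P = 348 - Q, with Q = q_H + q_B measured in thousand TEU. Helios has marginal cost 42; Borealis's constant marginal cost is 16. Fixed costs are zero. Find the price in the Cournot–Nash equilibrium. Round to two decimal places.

135.33

Helios's profit: π_H = (348 - Q)q_H - (42q_H). Setting ∂π_H/∂q_H = 0: 306 - 2q_H - (q_B) = 0.
Borealis's first-order condition: 332 - 2q_B - (q_H) = 0.
So q_H = (306 - q_B)/2 and q_B = (332 - q_H)/2.
Solving the pair: q_H = 280/3, q_B = 358/3.
Total output Q = 638/3, so price P = 348 - 638/3 = 406/3.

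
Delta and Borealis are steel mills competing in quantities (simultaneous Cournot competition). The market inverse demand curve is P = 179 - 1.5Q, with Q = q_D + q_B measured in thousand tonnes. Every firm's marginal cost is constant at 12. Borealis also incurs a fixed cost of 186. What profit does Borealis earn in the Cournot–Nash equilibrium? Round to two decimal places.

1879.85

Each firm earns π_i = (179 - 1.5Q)q_i - 12q_i.
First-order condition (treating rivals' output as given): 167 - 3q_i - (3/2)q_j = 0.
With identical firms every q_j equals q_i, so q_j = q_i and 167 = (9/2)q_i, giving q_i = 334/9.
Price P = 179 - (3/2)·(668/9) = 203/3.
Borealis's profit: (203/3 - 12)·(334/9) - 186 = 1879.8519.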